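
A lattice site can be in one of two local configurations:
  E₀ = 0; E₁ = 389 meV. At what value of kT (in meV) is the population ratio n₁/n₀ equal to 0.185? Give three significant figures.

n₁/n₀ = exp[−(E₁−E₀)/kT] = 0.185.
⇒ (E₁−E₀)/kT = ln(1/0.185) = ln(5.4054) = 1.6874.
kT = 389 meV / 1.6874 = 231 meV.

231 meV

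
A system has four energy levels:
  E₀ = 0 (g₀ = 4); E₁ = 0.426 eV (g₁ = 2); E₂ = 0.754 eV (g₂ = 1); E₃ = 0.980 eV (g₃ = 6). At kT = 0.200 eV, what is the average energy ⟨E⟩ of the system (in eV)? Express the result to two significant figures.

0.038 eV

Eᵢ/kT = 0, 2.130, 3.770, 4.900.
Z = Σ gᵢe^(−Eᵢ/kT) = 4·e^(−0) + 2·e^(−2.130) + 1·e^(−3.770) + 6·e^(−4.900) = 4.000 + 0.2377 + 0.02305 + 0.04468 = 4.305.
⟨E⟩ = Σ Eᵢ gᵢe^(−Eᵢ/kT) / Z = (0·4.000 + 0.426·0.2377 + 0.754·0.02305 + 0.980·0.04468) / 4.305 = 0.038 eV.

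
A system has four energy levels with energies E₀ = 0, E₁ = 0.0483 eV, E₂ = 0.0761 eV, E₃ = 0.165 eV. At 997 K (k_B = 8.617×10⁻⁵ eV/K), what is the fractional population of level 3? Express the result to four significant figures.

k_BT = 8.617×10⁻⁵ × 997 K = 0.0859115 eV.
Eᵢ/kT = 0, 0.562206, 0.885795, 1.92058.
Z = Σ e^(−Eᵢ/kT) = e^(−0) + e^(−0.562206) + e^(−0.885795) + e^(−1.92058) = 1.00000 + 0.569950 + 0.412386 + 0.146522 = 2.12886.
P₃ = e^(−E₃/kT) / Z = 0.146522/2.12886 = 0.06883.

0.06883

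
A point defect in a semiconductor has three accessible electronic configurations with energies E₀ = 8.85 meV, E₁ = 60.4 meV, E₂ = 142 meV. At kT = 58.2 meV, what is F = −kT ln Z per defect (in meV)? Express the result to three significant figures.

Eᵢ/kT = 0.15206, 1.0378, 2.4399.
Z = Σ e^(−Eᵢ/kT) = e^(−0.15206) + e^(−1.0378) + e^(−2.4399) = 0.85894 + 0.35423 + 0.087170 = 1.3003.
F = −kT ln Z = −58.2 × ln(1.3003) = −58.2 × 0.26260 = -15.3 meV.

-15.3 meV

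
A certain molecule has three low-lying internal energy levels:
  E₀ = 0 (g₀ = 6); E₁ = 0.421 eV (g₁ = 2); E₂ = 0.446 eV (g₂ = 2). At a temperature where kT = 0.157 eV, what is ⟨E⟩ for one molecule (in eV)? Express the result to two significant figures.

0.018 eV

Eᵢ/kT = 0, 2.682, 2.841.
Z = Σ gᵢe^(−Eᵢ/kT) = 6·e^(−0) + 2·e^(−2.682) + 2·e^(−2.841) = 6.000 + 0.1369 + 0.1167 = 6.254.
⟨E⟩ = Σ Eᵢ gᵢe^(−Eᵢ/kT) / Z = (0·6.000 + 0.421·0.1369 + 0.446·0.1167) / 6.254 = 0.018 eV.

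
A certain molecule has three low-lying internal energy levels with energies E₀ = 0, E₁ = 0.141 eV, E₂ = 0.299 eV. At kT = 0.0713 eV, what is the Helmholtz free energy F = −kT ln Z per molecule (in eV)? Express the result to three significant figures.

-0.0102 eV

Eᵢ/kT = 0, 1.9776, 4.1935.
Z = Σ e^(−Eᵢ/kT) = e^(−0) + e^(−1.9776) + e^(−4.1935) = 1.0000 + 0.13840 + 0.015093 = 1.1535.
F = −kT ln Z = −0.0713 × ln(1.1535) = −0.0713 × 0.14280 = -0.0102 eV.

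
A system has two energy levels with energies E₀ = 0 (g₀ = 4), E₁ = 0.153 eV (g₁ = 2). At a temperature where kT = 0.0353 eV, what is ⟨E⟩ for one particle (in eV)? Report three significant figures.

Eᵢ/kT = 0, 4.3343.
Z = Σ gᵢe^(−Eᵢ/kT) = 4·e^(−0) + 2·e^(−4.3343) = 4.0000 + 0.026222 = 4.0262.
⟨E⟩ = Σ Eᵢ gᵢe^(−Eᵢ/kT) / Z = (0·4.0000 + 0.153·0.026222) / 4.0262 = 0.000996 eV.

0.000996 eV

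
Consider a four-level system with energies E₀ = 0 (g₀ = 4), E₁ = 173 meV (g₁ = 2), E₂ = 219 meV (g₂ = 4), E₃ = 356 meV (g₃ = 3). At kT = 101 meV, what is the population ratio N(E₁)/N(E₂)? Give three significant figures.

0.788

n₁/n₂ = (g₁/g₂) exp[−(E₁−E₂)/kT] = (2/4) × exp(−(-46 meV)/(101 meV)) = (2/4) × exp(0.45545) = 0.788.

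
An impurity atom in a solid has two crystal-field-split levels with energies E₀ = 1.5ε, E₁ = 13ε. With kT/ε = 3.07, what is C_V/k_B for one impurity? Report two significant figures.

Eᵢ/kT = 0.4886, 4.235.
Z = Σ e^(−Eᵢ/kT) = e^(−0.4886) + e^(−4.235) = 0.6135 + 0.01448 = 0.6280.
⟨E⟩ = 1.765 ε, ⟨E²⟩ = 6.095 ε².
C_V/k_B = (⟨E²⟩ − ⟨E⟩²)/(kT)² = (6.095 − 3.115)/9.425 = 0.32.

0.32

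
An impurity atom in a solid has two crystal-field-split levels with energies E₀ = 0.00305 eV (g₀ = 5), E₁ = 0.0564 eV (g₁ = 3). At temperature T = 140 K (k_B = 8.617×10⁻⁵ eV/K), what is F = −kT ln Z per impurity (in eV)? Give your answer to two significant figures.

k_BT = 8.617×10⁻⁵ × 140 K = 0.01206 eV.
Eᵢ/kT = 0.2529, 4.677.
Z = Σ gᵢe^(−Eᵢ/kT) = 5·e^(−0.2529) + 3·e^(−4.677) = 3.883 + 0.02792 = 3.911.
F = −kT ln Z = −0.01206 × ln(3.911) = −0.01206 × 1.364 = -0.016 eV.

-0.016 eV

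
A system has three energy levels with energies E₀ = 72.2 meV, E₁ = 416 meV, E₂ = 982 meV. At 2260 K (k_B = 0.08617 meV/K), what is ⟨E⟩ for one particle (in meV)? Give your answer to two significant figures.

130 meV

k_BT = 0.08617 × 2260 K = 194.7 meV.
Eᵢ/kT = 0.3708, 2.137, 5.044.
Z = Σ e^(−Eᵢ/kT) = e^(−0.3708) + e^(−2.137) + e^(−5.044) = 0.6902 + 0.1180 + 0.006448 = 0.8146.
⟨E⟩ = Σ Eᵢ e^(−Eᵢ/kT) / Z = (72.2·0.6902 + 416·0.1180 + 982·0.006448) / 0.8146 = 130 meV.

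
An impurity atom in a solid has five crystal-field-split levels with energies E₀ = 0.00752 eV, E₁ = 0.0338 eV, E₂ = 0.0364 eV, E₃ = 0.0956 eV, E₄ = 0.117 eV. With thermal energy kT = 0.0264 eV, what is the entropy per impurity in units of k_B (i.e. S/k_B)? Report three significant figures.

Eᵢ/kT = 0.28485, 1.2803, 1.3788, 3.6212, 4.4318.
Z = Σ e^(−Eᵢ/kT) = e^(−0.28485) + e^(−1.2803) + e^(−1.3788) + e^(−3.6212) + e^(−4.4318) = 0.75213 + 0.27795 + 0.25188 + 0.026751 + 0.011893 = 1.3206.
⟨E⟩ = Σ EᵢPᵢ = 0.021330 eV.
S/k_B = ln Z + ⟨E⟩/kT = ln(1.3206) + 0.021330/0.0264 = 0.27809 + 0.80795 = 1.09.

1.09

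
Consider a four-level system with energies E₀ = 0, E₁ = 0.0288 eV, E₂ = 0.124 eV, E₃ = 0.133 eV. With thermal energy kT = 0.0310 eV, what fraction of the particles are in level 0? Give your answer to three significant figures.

0.701

Eᵢ/kT = 0, 0.92903, 4.0000, 4.2903.
Z = Σ e^(−Eᵢ/kT) = e^(−0) + e^(−0.92903) + e^(−4.0000) + e^(−4.2903) = 1.0000 + 0.39494 + 0.018316 + 0.013701 = 1.4270.
P₀ = e^(−E₀/kT) / Z = 1.0000/1.4270 = 0.701.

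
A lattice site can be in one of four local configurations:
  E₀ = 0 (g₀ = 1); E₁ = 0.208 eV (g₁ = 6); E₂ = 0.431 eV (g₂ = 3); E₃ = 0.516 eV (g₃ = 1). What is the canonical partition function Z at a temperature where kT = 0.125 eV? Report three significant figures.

Eᵢ/kT = 0, 1.6640, 3.4480, 4.1280.
Z = Σ gᵢe^(−Eᵢ/kT) = 1·e^(−0) + 6·e^(−1.6640) + 3·e^(−3.4480) + 1·e^(−4.1280) = 1.0000 + 1.1363 + 0.095428 + 0.016115 = 2.2478.

Z = 2.25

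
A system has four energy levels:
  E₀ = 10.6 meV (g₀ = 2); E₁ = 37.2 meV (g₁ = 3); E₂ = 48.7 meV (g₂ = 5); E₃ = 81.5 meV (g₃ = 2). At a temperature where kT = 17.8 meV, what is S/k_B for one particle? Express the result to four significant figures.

Eᵢ/kT = 0.595506, 2.08989, 2.73596, 4.57865.
Z = Σ gᵢe^(−Eᵢ/kT) = 2·e^(−0.595506) + 3·e^(−2.08989) + 5·e^(−2.73596) + 2·e^(−4.57865) = 1.10257 + 0.371102 + 0.324159 + 0.0205375 = 1.81837.
⟨E⟩ = Σ EᵢPᵢ = 23.6215 meV.
S/k_B = ln Z + ⟨E⟩/kT = ln(1.81837) + 23.6215/17.8 = 0.597940 + 1.32705 = 1.925.

1.925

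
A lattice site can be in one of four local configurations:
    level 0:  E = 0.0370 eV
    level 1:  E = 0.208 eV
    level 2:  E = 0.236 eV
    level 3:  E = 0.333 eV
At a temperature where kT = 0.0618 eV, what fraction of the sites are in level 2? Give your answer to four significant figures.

Eᵢ/kT = 0.598706, 3.36570, 3.81877, 5.38835.
Z = Σ e^(−Eᵢ/kT) = e^(−0.598706) + e^(−3.36570) + e^(−3.81877) + e^(−5.38835) = 0.549522 + 0.0345378 + 0.0219548 + 0.00456951 = 0.610584.
P₂ = e^(−E₂/kT) / Z = 0.0219548/0.610584 = 0.03596.

0.03596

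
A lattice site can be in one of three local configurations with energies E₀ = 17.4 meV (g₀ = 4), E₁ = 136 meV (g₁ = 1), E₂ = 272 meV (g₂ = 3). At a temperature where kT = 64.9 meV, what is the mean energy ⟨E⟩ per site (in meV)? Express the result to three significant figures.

25.5 meV

Eᵢ/kT = 0.26810, 2.0955, 4.1911.
Z = Σ gᵢe^(−Eᵢ/kT) = 4·e^(−0.26810) + 1·e^(−2.0955) + 3·e^(−4.1911) = 3.0593 + 0.12301 + 0.045389 = 3.2277.
⟨E⟩ = Σ Eᵢ gᵢe^(−Eᵢ/kT) / Z = (17.4·3.0593 + 136·0.12301 + 272·0.045389) / 3.2277 = 25.5 meV.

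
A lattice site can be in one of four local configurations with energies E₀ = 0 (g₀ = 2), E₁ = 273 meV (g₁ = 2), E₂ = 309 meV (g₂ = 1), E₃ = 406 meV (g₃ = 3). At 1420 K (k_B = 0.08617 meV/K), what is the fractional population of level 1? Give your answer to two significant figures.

0.089

k_BT = 0.08617 × 1420 K = 122.4 meV.
Eᵢ/kT = 0, 2.230, 2.525, 3.317.
Z = Σ gᵢe^(−Eᵢ/kT) = 2·e^(−0) + 2·e^(−2.230) + 1·e^(−2.525) + 3·e^(−3.317) = 2.000 + 0.2151 + 0.08006 + 0.1088 = 2.404.
P₁ = g₁ e^(−E₁/kT) / Z = 0.2151/2.404 = 0.089.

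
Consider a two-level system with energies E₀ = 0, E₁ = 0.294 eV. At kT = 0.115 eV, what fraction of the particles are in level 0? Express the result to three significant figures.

Eᵢ/kT = 0, 2.5565.
Z = Σ e^(−Eᵢ/kT) = e^(−0) + e^(−2.5565) = 1.0000 + 0.077576 = 1.0776.
P₀ = e^(−E₀/kT) / Z = 1.0000/1.0776 = 0.928.

0.928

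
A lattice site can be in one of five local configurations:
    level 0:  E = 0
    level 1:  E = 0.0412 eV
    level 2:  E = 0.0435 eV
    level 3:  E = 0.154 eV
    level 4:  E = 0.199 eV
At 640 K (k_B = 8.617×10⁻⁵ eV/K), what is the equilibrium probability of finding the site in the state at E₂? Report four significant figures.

0.2253

k_BT = 8.617×10⁻⁵ × 640 K = 0.0551488 eV.
Eᵢ/kT = 0, 0.747070, 0.788775, 2.79245, 3.60842.
Z = Σ e^(−Eᵢ/kT) = e^(−0) + e^(−0.747070) + e^(−0.788775) + e^(−2.79245) + e^(−3.60842) = 1.00000 + 0.473753 + 0.454401 + 0.0612709 + 0.0270946 = 2.01652.
P₂ = e^(−E₂/kT) / Z = 0.454401/2.01652 = 0.2253.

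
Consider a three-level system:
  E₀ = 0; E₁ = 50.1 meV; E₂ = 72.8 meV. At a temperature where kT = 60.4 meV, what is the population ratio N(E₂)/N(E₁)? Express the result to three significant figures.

n₂/n₁ = exp[−(E₂−E₁)/kT] = exp(−(22.7 meV)/(60.4 meV)) = exp(-0.37583) = 0.687.

0.687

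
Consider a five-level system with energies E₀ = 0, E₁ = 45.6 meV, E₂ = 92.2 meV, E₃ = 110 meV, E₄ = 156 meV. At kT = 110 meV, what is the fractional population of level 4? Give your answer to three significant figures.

Eᵢ/kT = 0, 0.41455, 0.83818, 1.0000, 1.4182.
Z = Σ e^(−Eᵢ/kT) = e^(−0) + e^(−0.41455) + e^(−0.83818) + e^(−1.0000) + e^(−1.4182) = 1.0000 + 0.66064 + 0.43250 + 0.36788 + 0.24215 = 2.7032.
P₄ = e^(−E₄/kT) / Z = 0.24215/2.7032 = 0.0896.

0.0896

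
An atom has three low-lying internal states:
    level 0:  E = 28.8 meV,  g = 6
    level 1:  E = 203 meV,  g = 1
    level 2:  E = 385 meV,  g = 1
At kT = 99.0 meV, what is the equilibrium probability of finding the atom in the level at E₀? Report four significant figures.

0.9678

Eᵢ/kT = 0.290909, 2.05051, 3.88889.
Z = Σ gᵢe^(−Eᵢ/kT) = 6·e^(−0.290909) + 1·e^(−2.05051) + 1·e^(−3.88889) = 4.48550 + 0.128669 + 0.0204681 = 4.63464.
P₀ = g₀ e^(−E₀/kT) / Z = 4.48550/4.63464 = 0.9678.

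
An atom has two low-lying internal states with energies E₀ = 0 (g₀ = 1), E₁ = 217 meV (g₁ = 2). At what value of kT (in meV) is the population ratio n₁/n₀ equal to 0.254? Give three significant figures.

n₁/n₀ = (g₁/g₀) exp[−(E₁−E₀)/kT] = 0.254.
⇒ (E₁−E₀)/kT = ln((2/1)/0.254) = ln(7.8740) = 2.0636.
kT = 217 meV / 2.0636 = 105 meV.

105 meV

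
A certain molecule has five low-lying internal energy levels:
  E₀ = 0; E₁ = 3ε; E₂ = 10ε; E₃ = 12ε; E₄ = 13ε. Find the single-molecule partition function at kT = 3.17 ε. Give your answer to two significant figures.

Z = 1.5

Eᵢ/kT = 0, 0.9464, 3.155, 3.785, 4.101.
Z = Σ e^(−Eᵢ/kT) = e^(−0) + e^(−0.9464) + e^(−3.155) + e^(−3.785) + e^(−4.101) = 1.000 + 0.3881 + 0.04264 + 0.02271 + 0.01656 = 1.470.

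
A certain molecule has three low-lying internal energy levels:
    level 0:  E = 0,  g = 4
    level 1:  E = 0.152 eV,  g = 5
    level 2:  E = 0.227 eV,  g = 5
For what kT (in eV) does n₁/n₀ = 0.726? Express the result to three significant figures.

n₁/n₀ = (g₁/g₀) exp[−(E₁−E₀)/kT] = 0.726.
⇒ (E₁−E₀)/kT = ln((5/4)/0.726) = ln(1.7218) = 0.54337.
kT = 0.152 eV / 0.54337 = 0.280 eV.

0.280 eV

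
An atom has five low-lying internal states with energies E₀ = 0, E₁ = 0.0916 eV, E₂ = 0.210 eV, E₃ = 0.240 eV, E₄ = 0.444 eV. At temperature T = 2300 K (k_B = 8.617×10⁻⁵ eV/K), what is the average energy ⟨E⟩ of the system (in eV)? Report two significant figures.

k_BT = 8.617×10⁻⁵ × 2300 K = 0.1982 eV.
Eᵢ/kT = 0, 0.4622, 1.060, 1.211, 2.240.
Z = Σ e^(−Eᵢ/kT) = e^(−0) + e^(−0.4622) + e^(−1.060) + e^(−1.211) + e^(−2.240) = 1.000 + 0.6299 + 0.3465 + 0.2979 + 0.1065 = 2.381.
⟨E⟩ = Σ Eᵢ e^(−Eᵢ/kT) / Z = (0·1.000 + 0.0916·0.6299 + 0.210·0.3465 + 0.240·0.2979 + 0.444·0.1065) / 2.381 = 0.10 eV.

0.10 eV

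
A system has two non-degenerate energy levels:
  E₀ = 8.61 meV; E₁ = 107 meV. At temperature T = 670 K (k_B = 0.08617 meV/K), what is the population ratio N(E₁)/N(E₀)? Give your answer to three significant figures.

k_BT = 0.08617 × 670 K = 57.734 meV.
n₁/n₀ = exp[−(E₁−E₀)/kT] = exp(−(98.39 meV)/(57.734 meV)) = exp(-1.7042) = 0.182.

0.182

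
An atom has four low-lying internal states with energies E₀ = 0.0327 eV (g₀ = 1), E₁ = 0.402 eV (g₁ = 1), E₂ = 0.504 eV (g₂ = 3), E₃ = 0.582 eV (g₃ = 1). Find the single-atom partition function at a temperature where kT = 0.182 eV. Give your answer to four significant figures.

Eᵢ/kT = 0.179670, 2.20879, 2.76923, 3.19780.
Z = Σ gᵢe^(−Eᵢ/kT) = 1·e^(−0.179670) + 1·e^(−2.20879) + 3·e^(−2.76923) + 1·e^(−3.19780) = 0.835546 + 0.109833 + 0.188131 + 0.0408520 = 1.17436.

Z = 1.174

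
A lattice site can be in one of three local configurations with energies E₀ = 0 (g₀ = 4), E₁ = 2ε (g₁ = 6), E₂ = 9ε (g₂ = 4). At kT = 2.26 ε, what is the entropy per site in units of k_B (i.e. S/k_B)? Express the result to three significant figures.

2.26

Eᵢ/kT = 0, 0.88496, 3.9823.
Z = Σ gᵢe^(−Eᵢ/kT) = 4·e^(−0) + 6·e^(−0.88496) + 4·e^(−3.9823) = 4.0000 + 2.4764 + 0.074571 = 6.5510.
⟨E⟩ = Σ EᵢPᵢ = 0.85849 ε.
S/k_B = ln Z + ⟨E⟩/kT = ln(6.5510) + 0.85849/2.26 = 1.8796 + 0.37986 = 2.26.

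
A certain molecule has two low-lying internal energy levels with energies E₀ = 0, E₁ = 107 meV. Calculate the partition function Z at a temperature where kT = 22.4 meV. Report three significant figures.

Eᵢ/kT = 0, 4.7768.
Z = Σ e^(−Eᵢ/kT) = e^(−0) + e^(−4.7768) = 1.0000 + 0.0084229 = 1.0084.

Z = 1.01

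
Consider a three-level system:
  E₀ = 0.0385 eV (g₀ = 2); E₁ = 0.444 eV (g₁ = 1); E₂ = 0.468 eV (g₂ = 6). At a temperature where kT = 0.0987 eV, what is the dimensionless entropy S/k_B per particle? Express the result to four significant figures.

Eᵢ/kT = 0.390071, 4.49848, 4.74164.
Z = Σ gᵢe^(−Eᵢ/kT) = 2·e^(−0.390071) + 1·e^(−4.49848) + 6·e^(−4.74164) = 1.35402 + 0.0111259 + 0.0523460 = 1.41749.
⟨E⟩ = Σ EᵢPᵢ = 0.0575437 eV.
S/k_B = ln Z + ⟨E⟩/kT = ln(1.41749) + 0.0575437/0.0987 = 0.348888 + 0.583016 = 0.9319.

0.9319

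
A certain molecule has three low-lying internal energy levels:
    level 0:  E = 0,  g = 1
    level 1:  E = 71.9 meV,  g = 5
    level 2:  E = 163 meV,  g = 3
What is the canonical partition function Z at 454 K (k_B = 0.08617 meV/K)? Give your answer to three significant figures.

k_BT = 0.08617 × 454 K = 39.121 meV.
Eᵢ/kT = 0, 1.8379, 4.1666.
Z = Σ gᵢe^(−Eᵢ/kT) = 1·e^(−0) + 5·e^(−1.8379) + 3·e^(−4.1666) = 1.0000 + 0.79576 + 0.046515 = 1.8423.

Z = 1.84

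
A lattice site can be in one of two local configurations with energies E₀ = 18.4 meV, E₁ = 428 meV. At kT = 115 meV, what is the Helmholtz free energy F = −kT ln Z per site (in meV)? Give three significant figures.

Eᵢ/kT = 0.16000, 3.7217.
Z = Σ e^(−Eᵢ/kT) = e^(−0.16000) + e^(−3.7217) = 0.85214 + 0.024193 = 0.87633.
F = −kT ln Z = −115 × ln(0.87633) = −115 × -0.13201 = 15.2 meV.

15.2 meV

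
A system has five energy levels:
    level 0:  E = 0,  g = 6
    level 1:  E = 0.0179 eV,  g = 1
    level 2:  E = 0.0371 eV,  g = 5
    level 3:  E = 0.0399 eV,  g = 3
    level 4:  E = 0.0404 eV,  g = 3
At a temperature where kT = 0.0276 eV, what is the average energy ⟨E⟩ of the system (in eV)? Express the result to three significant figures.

Eᵢ/kT = 0, 0.64855, 1.3442, 1.4457, 1.4638.
Z = Σ gᵢe^(−Eᵢ/kT) = 6·e^(−0) + 1·e^(−0.64855) + 5·e^(−1.3442) + 3·e^(−1.4457) + 3·e^(−1.4638) = 6.0000 + 0.52280 + 1.3037 + 0.70674 + 0.69407 = 9.2273.
⟨E⟩ = Σ Eᵢ gᵢe^(−Eᵢ/kT) / Z = (0·6.0000 + 0.0179·0.52280 + 0.0371·1.3037 + 0.0399·0.70674 + 0.0404·0.69407) / 9.2273 = 0.0124 eV.

0.0124 eV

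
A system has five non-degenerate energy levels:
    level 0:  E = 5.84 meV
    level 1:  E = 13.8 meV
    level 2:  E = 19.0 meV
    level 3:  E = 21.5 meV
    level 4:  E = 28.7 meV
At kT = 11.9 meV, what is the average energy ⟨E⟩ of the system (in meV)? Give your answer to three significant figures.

Eᵢ/kT = 0.49076, 1.1597, 1.5966, 1.8067, 2.4118.
Z = Σ e^(−Eᵢ/kT) = e^(−0.49076) + e^(−1.1597) + e^(−1.5966) + e^(−1.8067) + e^(−2.4118) = 0.61216 + 0.31358 + 0.20258 + 0.16420 + 0.089654 = 1.3822.
⟨E⟩ = Σ Eᵢ e^(−Eᵢ/kT) / Z = (5.84·0.61216 + 13.8·0.31358 + 19.0·0.20258 + 21.5·0.16420 + 28.7·0.089654) / 1.3822 = 12.9 meV.

12.9 meV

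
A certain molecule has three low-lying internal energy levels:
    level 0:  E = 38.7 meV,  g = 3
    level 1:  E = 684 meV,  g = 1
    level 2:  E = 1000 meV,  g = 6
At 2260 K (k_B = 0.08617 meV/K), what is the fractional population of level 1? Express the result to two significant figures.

k_BT = 0.08617 × 2260 K = 194.7 meV.
Eᵢ/kT = 0.1988, 3.513, 5.136.
Z = Σ gᵢe^(−Eᵢ/kT) = 3·e^(−0.1988) + 1·e^(−3.513) + 6·e^(−5.136) = 2.459 + 0.02981 + 0.03529 = 2.524.
P₁ = g₁ e^(−E₁/kT) / Z = 0.02981/2.524 = 0.012.

0.012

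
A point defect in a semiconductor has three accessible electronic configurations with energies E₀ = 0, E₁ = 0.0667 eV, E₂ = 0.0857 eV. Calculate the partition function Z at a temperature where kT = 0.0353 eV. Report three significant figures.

Z = 1.24

Eᵢ/kT = 0, 1.8895, 2.4278.
Z = Σ e^(−Eᵢ/kT) = e^(−0) + e^(−1.8895) + e^(−2.4278) = 1.0000 + 0.15115 + 0.088231 = 1.2394.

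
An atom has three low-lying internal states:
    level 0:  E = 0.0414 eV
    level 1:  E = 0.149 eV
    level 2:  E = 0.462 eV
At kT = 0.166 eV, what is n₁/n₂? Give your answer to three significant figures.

n₁/n₂ = exp[−(E₁−E₂)/kT] = exp(−(-0.313 eV)/(0.166 eV)) = exp(1.8855) = 6.59.

6.59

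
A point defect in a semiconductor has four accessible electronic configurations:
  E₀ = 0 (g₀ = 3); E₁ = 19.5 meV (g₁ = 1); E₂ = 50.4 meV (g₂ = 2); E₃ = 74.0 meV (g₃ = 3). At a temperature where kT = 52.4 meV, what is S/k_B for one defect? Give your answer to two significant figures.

Eᵢ/kT = 0, 0.3721, 0.9618, 1.412.
Z = Σ gᵢe^(−Eᵢ/kT) = 3·e^(−0) + 1·e^(−0.3721) + 2·e^(−0.9618) + 3·e^(−1.412) = 3.000 + 0.6893 + 0.7644 + 0.7310 = 5.185.
⟨E⟩ = Σ EᵢPᵢ = 20.46 meV.
S/k_B = ln Z + ⟨E⟩/kT = ln(5.185) + 20.46/52.4 = 1.646 + 0.3905 = 2.0.

2.0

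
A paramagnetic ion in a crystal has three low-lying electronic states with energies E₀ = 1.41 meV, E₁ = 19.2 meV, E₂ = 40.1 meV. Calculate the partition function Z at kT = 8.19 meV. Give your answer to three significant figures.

Eᵢ/kT = 0.17216, 2.3443, 4.8962.
Z = Σ e^(−Eᵢ/kT) = e^(−0.17216) + e^(−2.3443) + e^(−4.8962) = 0.84184 + 0.095914 + 0.0074749 = 0.94523.

Z = 0.945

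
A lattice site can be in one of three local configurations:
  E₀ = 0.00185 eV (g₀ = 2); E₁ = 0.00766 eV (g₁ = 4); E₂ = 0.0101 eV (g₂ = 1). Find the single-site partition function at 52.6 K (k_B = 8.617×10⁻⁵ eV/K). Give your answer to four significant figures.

k_BT = 8.617×10⁻⁵ × 52.6 K = 0.00453254 eV.
Eᵢ/kT = 0.408160, 1.69000, 2.22833.
Z = Σ gᵢe^(−Eᵢ/kT) = 2·e^(−0.408160) + 4·e^(−1.69000) + 1·e^(−2.22833) = 1.32974 + 0.738078 + 0.107708 = 2.17553.

Z = 2.176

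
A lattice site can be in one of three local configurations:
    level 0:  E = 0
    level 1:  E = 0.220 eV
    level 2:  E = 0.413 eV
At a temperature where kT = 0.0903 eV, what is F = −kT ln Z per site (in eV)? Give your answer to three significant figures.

-0.00843 eV

Eᵢ/kT = 0, 2.4363, 4.5736.
Z = Σ e^(−Eᵢ/kT) = e^(−0) + e^(−2.4363) + e^(−4.5736) = 1.0000 + 0.087484 + 0.010321 = 1.0978.
F = −kT ln Z = −0.0903 × ln(1.0978) = −0.0903 × 0.093308 = -0.00843 eV.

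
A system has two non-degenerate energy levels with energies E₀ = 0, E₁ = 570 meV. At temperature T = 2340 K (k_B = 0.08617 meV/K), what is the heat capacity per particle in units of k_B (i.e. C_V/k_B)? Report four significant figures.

k_BT = 0.08617 × 2340 K = 201.638 meV.
Eᵢ/kT = 0, 2.82685.
Z = Σ e^(−Eᵢ/kT) = e^(−0) + e^(−2.82685) = 1.00000 + 0.0591990 = 1.05920.
⟨E⟩ = 31.8575 meV, ⟨E²⟩ = 18158.8 meV².
C_V/k_B = (⟨E²⟩ − ⟨E⟩²)/(kT)² = (18158.8 − 1014.90)/40657.9 = 0.4217.

0.4217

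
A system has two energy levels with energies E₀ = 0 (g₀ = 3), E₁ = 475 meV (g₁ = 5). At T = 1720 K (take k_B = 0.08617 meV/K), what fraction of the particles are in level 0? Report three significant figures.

k_BT = 0.08617 × 1720 K = 148.21 meV.
Eᵢ/kT = 0, 3.2049.
Z = Σ gᵢe^(−Eᵢ/kT) = 3·e^(−0) + 5·e^(−3.2049) = 3.0000 + 0.20281 = 3.2028.
P₀ = g₀ e^(−E₀/kT) / Z = 3.0000/3.2028 = 0.937.

0.937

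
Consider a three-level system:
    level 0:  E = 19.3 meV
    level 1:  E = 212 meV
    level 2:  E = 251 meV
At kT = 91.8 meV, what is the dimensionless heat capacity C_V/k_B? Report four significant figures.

Eᵢ/kT = 0.210240, 2.30937, 2.73420.
Z = Σ e^(−Eᵢ/kT) = e^(−0.210240) + e^(−2.30937) + e^(−2.73420) = 0.810390 + 0.0993238 + 0.0649459 = 0.974660.
⟨E⟩ = 54.3765 meV, ⟨E²⟩ = 9087.81 meV².
C_V/k_B = (⟨E²⟩ − ⟨E⟩²)/(kT)² = (9087.81 − 2956.80)/8427.24 = 0.7275.

0.7275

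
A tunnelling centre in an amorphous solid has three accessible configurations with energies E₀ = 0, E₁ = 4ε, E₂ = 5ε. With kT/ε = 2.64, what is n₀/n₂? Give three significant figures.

n₀/n₂ = exp[−(E₀−E₂)/kT] = exp(−(-5ε)/(2.64ε)) = exp(1.8939) = 6.65.

6.65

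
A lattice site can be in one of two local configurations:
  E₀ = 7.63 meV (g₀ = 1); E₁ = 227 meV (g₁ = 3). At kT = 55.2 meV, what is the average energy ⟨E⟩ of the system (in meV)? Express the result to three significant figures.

19.3 meV

Eᵢ/kT = 0.13822, 4.1123.
Z = Σ gᵢe^(−Eᵢ/kT) = 1·e^(−0.13822) + 3·e^(−4.1123) = 0.87091 + 0.049110 = 0.92002.
⟨E⟩ = Σ Eᵢ gᵢe^(−Eᵢ/kT) / Z = (7.63·0.87091 + 227·0.049110) / 0.92002 = 19.3 meV.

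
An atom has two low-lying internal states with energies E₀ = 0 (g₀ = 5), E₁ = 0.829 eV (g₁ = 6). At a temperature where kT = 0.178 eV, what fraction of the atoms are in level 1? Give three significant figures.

0.0113

Eᵢ/kT = 0, 4.6573.
Z = Σ gᵢe^(−Eᵢ/kT) = 5·e^(−0) + 6·e^(−4.6573) = 5.0000 + 0.056952 = 5.0570.
P₁ = g₁ e^(−E₁/kT) / Z = 0.056952/5.0570 = 0.0113.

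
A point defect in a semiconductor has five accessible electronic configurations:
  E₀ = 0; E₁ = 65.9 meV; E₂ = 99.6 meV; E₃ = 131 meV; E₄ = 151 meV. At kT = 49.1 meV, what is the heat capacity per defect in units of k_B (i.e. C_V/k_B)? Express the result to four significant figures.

0.8956

Eᵢ/kT = 0, 1.34216, 2.02851, 2.66802, 3.07536.
Z = Σ e^(−Eᵢ/kT) = e^(−0) + e^(−1.34216) + e^(−2.02851) + e^(−2.66802) + e^(−3.07536) = 1.00000 + 0.261281 + 0.131531 + 0.0693895 + 0.0461730 = 1.50837.
⟨E⟩ = 30.7491 meV, ⟨E²⟩ = 3104.73 meV².
C_V/k_B = (⟨E²⟩ − ⟨E⟩²)/(kT)² = (3104.73 − 945.507)/2410.81 = 0.8956.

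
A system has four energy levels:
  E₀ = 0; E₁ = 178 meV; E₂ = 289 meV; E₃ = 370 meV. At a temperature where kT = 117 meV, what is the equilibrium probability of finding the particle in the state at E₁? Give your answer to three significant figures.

Eᵢ/kT = 0, 1.5214, 2.4701, 3.1624.
Z = Σ e^(−Eᵢ/kT) = e^(−0) + e^(−1.5214) + e^(−2.4701) + e^(−3.1624) = 1.0000 + 0.21841 + 0.084576 + 0.042324 = 1.3453.
P₁ = e^(−E₁/kT) / Z = 0.21841/1.3453 = 0.162.

0.162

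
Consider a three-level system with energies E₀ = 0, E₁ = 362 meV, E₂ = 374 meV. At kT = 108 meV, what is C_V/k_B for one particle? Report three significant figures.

0.676

Eᵢ/kT = 0, 3.3519, 3.4630.
Z = Σ e^(−Eᵢ/kT) = e^(−0) + e^(−3.3519) + e^(−3.4630) = 1.0000 + 0.035018 + 0.031336 = 1.0664.
⟨E⟩ = 22.877 meV, ⟨E²⟩ = 8413.4 meV².
C_V/k_B = (⟨E²⟩ − ⟨E⟩²)/(kT)² = (8413.4 − 523.36)/11664 = 0.676.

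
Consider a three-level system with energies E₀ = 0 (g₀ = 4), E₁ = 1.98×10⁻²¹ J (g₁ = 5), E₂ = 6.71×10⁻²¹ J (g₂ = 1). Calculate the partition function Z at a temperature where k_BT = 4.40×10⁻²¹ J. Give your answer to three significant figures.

Eᵢ/kT = 0, 0.45000, 1.5250.
Z = Σ gᵢe^(−Eᵢ/kT) = 4·e^(−0) + 5·e^(−0.45000) + 1·e^(−1.5250) = 4.0000 + 3.1881 + 0.21762 = 7.4057.

Z = 7.41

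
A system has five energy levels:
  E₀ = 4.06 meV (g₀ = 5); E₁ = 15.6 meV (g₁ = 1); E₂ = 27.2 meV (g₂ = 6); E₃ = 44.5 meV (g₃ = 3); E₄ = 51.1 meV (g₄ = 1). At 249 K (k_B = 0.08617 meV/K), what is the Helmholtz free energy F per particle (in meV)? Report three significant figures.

k_BT = 0.08617 × 249 K = 21.456 meV.
Eᵢ/kT = 0.18922, 0.72707, 1.2677, 2.0740, 2.3816.
Z = Σ gᵢe^(−Eᵢ/kT) = 5·e^(−0.18922) + 1·e^(−0.72707) + 6·e^(−1.2677) + 3·e^(−2.0740) + 1·e^(−2.3816) = 4.1380 + 0.48332 + 1.6889 + 0.37705 + 0.092403 = 6.7797.
F = −kT ln Z = −21.456 × ln(6.7797) = −21.456 × 1.9139 = -41.1 meV.

-41.1 meV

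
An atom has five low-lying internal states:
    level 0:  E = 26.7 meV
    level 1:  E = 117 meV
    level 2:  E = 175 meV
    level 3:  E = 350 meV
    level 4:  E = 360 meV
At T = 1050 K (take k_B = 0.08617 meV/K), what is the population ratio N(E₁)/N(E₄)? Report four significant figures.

k_BT = 0.08617 × 1050 K = 90.4785 meV.
n₁/n₄ = exp[−(E₁−E₄)/kT] = exp(−(-243 meV)/(90.4785 meV)) = exp(2.68572) = 14.67.

14.67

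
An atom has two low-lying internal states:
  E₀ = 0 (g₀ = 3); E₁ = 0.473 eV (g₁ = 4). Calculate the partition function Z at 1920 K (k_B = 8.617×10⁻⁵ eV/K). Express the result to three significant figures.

Z = 3.23

k_BT = 8.617×10⁻⁵ × 1920 K = 0.16545 eV.
Eᵢ/kT = 0, 2.8589.
Z = Σ gᵢe^(−Eᵢ/kT) = 3·e^(−0) + 4·e^(−2.8589) = 3.0000 + 0.22933 = 3.2293.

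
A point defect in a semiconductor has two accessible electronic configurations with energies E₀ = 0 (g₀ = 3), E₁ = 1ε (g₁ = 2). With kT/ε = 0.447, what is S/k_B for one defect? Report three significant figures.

1.32

Eᵢ/kT = 0, 2.2371.
Z = Σ gᵢe^(−Eᵢ/kT) = 3·e^(−0) + 2·e^(−2.2371) = 3.0000 + 0.21354 = 3.2135.
⟨E⟩ = Σ EᵢPᵢ = 0.066451 ε.
S/k_B = ln Z + ⟨E⟩/kT = ln(3.2135) + 0.066451/0.447 = 1.1674 + 0.14866 = 1.32.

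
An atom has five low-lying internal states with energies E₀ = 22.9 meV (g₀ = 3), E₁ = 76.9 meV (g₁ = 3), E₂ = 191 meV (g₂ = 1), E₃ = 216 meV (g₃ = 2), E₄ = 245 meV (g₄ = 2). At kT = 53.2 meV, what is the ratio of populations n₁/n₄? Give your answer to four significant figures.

n₁/n₄ = (g₁/g₄) exp[−(E₁−E₄)/kT] = (3/2) × exp(−(-168.1 meV)/(53.2 meV)) = (3/2) × exp(3.15977) = 35.35.

35.35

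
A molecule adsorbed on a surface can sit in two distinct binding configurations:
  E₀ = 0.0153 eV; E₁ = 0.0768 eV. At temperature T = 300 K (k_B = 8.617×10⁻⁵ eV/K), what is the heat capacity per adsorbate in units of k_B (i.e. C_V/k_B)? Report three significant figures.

0.439

k_BT = 8.617×10⁻⁵ × 300 K = 0.025851 eV.
Eᵢ/kT = 0.59185, 2.9709.
Z = Σ e^(−Eᵢ/kT) = e^(−0.59185) + e^(−2.9709) = 0.55330 + 0.051257 = 0.60456.
⟨E⟩ = 0.020514 eV, ⟨E²⟩ = 0.00071432 eV².
C_V/k_B = (⟨E²⟩ − ⟨E⟩²)/(kT)² = (0.00071432 − 0.00042082)/0.00066827 = 0.439.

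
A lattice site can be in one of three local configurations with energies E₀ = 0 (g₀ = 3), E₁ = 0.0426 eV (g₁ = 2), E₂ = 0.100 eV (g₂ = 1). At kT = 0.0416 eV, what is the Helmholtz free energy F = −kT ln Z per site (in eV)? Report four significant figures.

-0.05563 eV

Eᵢ/kT = 0, 1.02404, 2.40385.
Z = Σ gᵢe^(−Eᵢ/kT) = 3·e^(−0) + 2·e^(−1.02404) + 1·e^(−2.40385) = 3.00000 + 0.718282 + 0.0903694 = 3.80865.
F = −kT ln Z = −0.0416 × ln(3.80865) = −0.0416 × 1.33727 = -0.05563 eV.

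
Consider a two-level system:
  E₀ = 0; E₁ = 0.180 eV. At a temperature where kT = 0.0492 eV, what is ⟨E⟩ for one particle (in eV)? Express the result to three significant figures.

Eᵢ/kT = 0, 3.6585.
Z = Σ e^(−Eᵢ/kT) = e^(−0) + e^(−3.6585) = 1.0000 + 0.025771 = 1.0258.
⟨E⟩ = Σ Eᵢ e^(−Eᵢ/kT) / Z = (0·1.0000 + 0.180·0.025771) / 1.0258 = 0.00452 eV.

0.00452 eV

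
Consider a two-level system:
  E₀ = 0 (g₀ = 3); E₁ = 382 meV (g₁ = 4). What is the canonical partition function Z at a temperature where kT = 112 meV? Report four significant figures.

Z = 3.132

Eᵢ/kT = 0, 3.41071.
Z = Σ gᵢe^(−Eᵢ/kT) = 3·e^(−0) + 4·e^(−3.41071) = 3.00000 + 0.132071 = 3.13207.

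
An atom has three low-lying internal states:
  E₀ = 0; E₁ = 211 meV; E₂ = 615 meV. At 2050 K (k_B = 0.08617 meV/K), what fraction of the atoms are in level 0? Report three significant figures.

k_BT = 0.08617 × 2050 K = 176.65 meV.
Eᵢ/kT = 0, 1.1945, 3.4815.
Z = Σ e^(−Eᵢ/kT) = e^(−0) + e^(−1.1945) + e^(−3.4815) = 1.0000 + 0.30286 + 0.030761 = 1.3336.
P₀ = e^(−E₀/kT) / Z = 1.0000/1.3336 = 0.750.

0.750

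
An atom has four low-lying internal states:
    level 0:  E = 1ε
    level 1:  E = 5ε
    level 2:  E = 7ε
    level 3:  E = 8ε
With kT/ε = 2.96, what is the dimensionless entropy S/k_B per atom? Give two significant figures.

Eᵢ/kT = 0.3378, 1.689, 2.365, 2.703.
Z = Σ e^(−Eᵢ/kT) = e^(−0.3378) + e^(−1.689) + e^(−2.365) + e^(−2.703) = 0.7133 + 0.1847 + 0.09395 + 0.06700 = 1.059.
⟨E⟩ = Σ EᵢPᵢ = 2.673 ε.
S/k_B = ln Z + ⟨E⟩/kT = ln(1.059) + 2.673/2.96 = 0.05733 + 0.9030 = 0.96.

0.96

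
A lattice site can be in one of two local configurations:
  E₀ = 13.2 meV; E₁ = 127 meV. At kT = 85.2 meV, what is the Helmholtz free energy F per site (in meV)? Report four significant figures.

-6.692 meV

Eᵢ/kT = 0.154930, 1.49061.
Z = Σ e^(−Eᵢ/kT) = e^(−0.154930) + e^(−1.49061) = 0.856475 + 0.225235 = 1.08171.
F = −kT ln Z = −85.2 × ln(1.08171) = −85.2 × 0.0785431 = -6.692 meV.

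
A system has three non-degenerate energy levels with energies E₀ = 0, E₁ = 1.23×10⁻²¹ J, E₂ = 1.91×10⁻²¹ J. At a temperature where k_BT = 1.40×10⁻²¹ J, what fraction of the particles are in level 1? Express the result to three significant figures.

0.249

Eᵢ/kT = 0, 0.87857, 1.3643.
Z = Σ e^(−Eᵢ/kT) = e^(−0) + e^(−0.87857) + e^(−1.3643) = 1.0000 + 0.41538 + 0.25556 = 1.6709.
P₁ = e^(−E₁/kT) / Z = 0.41538/1.6709 = 0.249.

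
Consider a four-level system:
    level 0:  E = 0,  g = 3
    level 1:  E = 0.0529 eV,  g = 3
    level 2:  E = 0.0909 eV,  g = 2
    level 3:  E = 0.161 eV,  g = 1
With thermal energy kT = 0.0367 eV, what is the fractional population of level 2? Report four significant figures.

Eᵢ/kT = 0, 1.44142, 2.47684, 4.38692.
Z = Σ gᵢe^(−Eᵢ/kT) = 3·e^(−0) + 3·e^(−1.44142) + 2·e^(−2.47684) + 1·e^(−4.38692) = 3.00000 + 0.709775 + 0.168017 + 0.0124390 = 3.89023.
P₂ = g₂ e^(−E₂/kT) / Z = 0.168017/3.89023 = 0.04319.

0.04319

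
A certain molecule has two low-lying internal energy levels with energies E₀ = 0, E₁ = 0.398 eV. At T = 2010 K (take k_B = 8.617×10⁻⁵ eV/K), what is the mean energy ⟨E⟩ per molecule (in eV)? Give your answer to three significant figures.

0.0363 eV

k_BT = 8.617×10⁻⁵ × 2010 K = 0.17320 eV.
Eᵢ/kT = 0, 2.2979.
Z = Σ e^(−Eᵢ/kT) = e^(−0) + e^(−2.2979) = 1.0000 + 0.10047 = 1.1005.
⟨E⟩ = Σ Eᵢ e^(−Eᵢ/kT) / Z = (0·1.0000 + 0.398·0.10047) / 1.1005 = 0.0363 eV.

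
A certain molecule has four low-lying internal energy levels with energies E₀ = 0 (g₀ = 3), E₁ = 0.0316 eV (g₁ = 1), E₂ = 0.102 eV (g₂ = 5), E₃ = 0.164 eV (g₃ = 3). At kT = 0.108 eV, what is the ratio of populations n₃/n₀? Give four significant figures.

0.2190

n₃/n₀ = (g₃/g₀) exp[−(E₃−E₀)/kT] = (3/3) × exp(−(0.164 eV)/(0.108 eV)) = (3/3) × exp(-1.51852) = 0.2190.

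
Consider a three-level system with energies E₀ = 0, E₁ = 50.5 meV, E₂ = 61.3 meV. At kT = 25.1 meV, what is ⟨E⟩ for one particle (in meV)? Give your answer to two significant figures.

Eᵢ/kT = 0, 2.012, 2.442.
Z = Σ e^(−Eᵢ/kT) = e^(−0) + e^(−2.012) + e^(−2.442) = 1.000 + 0.1337 + 0.08699 = 1.221.
⟨E⟩ = Σ Eᵢ e^(−Eᵢ/kT) / Z = (0·1.000 + 50.5·0.1337 + 61.3·0.08699) / 1.221 = 9.9 meV.

9.9 meV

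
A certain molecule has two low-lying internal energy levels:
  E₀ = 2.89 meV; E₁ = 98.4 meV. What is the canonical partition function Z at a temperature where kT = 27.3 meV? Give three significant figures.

Z = 0.927

Eᵢ/kT = 0.10586, 3.6044.
Z = Σ e^(−Eᵢ/kT) = e^(−0.10586) + e^(−3.6044) = 0.89955 + 0.027204 = 0.92675.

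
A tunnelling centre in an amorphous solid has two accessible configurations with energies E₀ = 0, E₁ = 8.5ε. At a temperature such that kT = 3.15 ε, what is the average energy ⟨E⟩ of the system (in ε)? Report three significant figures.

0.536 ε

Eᵢ/kT = 0, 2.6984.
Z = Σ e^(−Eᵢ/kT) = e^(−0) + e^(−2.6984) = 1.0000 + 0.067313 = 1.0673.
⟨E⟩ = Σ Eᵢ e^(−Eᵢ/kT) / Z = (0·1.0000 + 8.5·0.067313) / 1.0673 = 0.536 ε.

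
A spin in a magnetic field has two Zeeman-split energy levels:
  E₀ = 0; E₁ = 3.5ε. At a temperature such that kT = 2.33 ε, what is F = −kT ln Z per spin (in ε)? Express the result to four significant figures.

Eᵢ/kT = 0, 1.50215.
Z = Σ e^(−Eᵢ/kT) = e^(−0) + e^(−1.50215) = 1.00000 + 0.222651 = 1.22265.
F = −kT ln Z = −2.33 × ln(1.22265) = −2.33 × 0.201021 = -0.4684 ε.

-0.4684 ε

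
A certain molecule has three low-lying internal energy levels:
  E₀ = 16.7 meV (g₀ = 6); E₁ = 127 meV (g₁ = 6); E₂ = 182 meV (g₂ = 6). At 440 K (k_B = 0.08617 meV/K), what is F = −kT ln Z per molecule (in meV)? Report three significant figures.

-53.7 meV

k_BT = 0.08617 × 440 K = 37.915 meV.
Eᵢ/kT = 0.44046, 3.3496, 4.8002.
Z = Σ gᵢe^(−Eᵢ/kT) = 6·e^(−0.44046) + 6·e^(−3.3496) + 6·e^(−4.8002) = 3.8624 + 0.21059 + 0.049369 = 4.1224.
F = −kT ln Z = −37.915 × ln(4.1224) = −37.915 × 1.4164 = -53.7 meV.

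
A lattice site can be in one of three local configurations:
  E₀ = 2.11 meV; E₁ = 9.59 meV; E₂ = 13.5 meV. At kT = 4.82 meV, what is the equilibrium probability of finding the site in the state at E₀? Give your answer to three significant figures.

Eᵢ/kT = 0.43776, 1.9896, 2.8008.
Z = Σ e^(−Eᵢ/kT) = e^(−0.43776) + e^(−1.9896) + e^(−2.8008) = 0.64548 + 0.13675 + 0.060761 = 0.84299.
P₀ = e^(−E₀/kT) / Z = 0.64548/0.84299 = 0.766.

0.766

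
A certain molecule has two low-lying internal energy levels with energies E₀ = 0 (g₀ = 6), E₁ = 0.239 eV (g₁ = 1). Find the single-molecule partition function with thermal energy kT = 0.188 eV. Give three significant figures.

Eᵢ/kT = 0, 1.2713.
Z = Σ gᵢe^(−Eᵢ/kT) = 6·e^(−0) + 1·e^(−1.2713) = 6.0000 + 0.28047 = 6.2805.

Z = 6.28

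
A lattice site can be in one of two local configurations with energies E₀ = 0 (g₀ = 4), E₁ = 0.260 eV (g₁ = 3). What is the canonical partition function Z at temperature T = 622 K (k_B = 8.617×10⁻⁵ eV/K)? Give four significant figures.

Z = 4.023

k_BT = 8.617×10⁻⁵ × 622 K = 0.0535977 eV.
Eᵢ/kT = 0, 4.85095.
Z = Σ gᵢe^(−Eᵢ/kT) = 4·e^(−0) + 3·e^(−4.85095) = 4.00000 + 0.0234628 = 4.02346.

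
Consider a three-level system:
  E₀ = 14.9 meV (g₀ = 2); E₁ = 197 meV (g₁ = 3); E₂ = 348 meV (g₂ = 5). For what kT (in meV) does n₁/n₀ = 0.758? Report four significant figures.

266.8 meV

n₁/n₀ = (g₁/g₀) exp[−(E₁−E₀)/kT] = 0.758.
⇒ (E₁−E₀)/kT = ln((3/2)/0.758) = ln(1.97889) = 0.682536.
kT = 182.1 meV / 0.682536 = 266.8 meV.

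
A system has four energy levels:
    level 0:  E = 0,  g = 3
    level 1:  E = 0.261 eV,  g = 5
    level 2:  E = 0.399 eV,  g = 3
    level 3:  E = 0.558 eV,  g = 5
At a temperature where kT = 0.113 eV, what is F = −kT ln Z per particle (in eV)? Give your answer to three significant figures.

Eᵢ/kT = 0, 2.3097, 3.5310, 4.9381.
Z = Σ gᵢe^(−Eᵢ/kT) = 3·e^(−0) + 5·e^(−2.3097) + 3·e^(−3.5310) + 5·e^(−4.9381) = 3.0000 + 0.49646 + 0.087827 + 0.035841 = 3.6201.
F = −kT ln Z = −0.113 × ln(3.6201) = −0.113 × 1.2865 = -0.145 eV.

-0.145 eV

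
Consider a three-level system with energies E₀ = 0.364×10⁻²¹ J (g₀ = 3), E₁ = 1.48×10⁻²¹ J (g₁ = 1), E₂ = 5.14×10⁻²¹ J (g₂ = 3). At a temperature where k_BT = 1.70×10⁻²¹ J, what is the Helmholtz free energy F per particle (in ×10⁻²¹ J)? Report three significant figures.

-1.86 ×10⁻²¹ J

Eᵢ/kT = 0.21412, 0.87059, 3.0235.
Z = Σ gᵢe^(−Eᵢ/kT) = 3·e^(−0.21412) + 1·e^(−0.87059) + 3·e^(−3.0235) = 2.4218 + 0.41870 + 0.14589 = 2.9864.
F = −kT ln Z = −1.70 × ln(2.9864) = −1.70 × 1.0941 = -1.86 ×10⁻²¹ J.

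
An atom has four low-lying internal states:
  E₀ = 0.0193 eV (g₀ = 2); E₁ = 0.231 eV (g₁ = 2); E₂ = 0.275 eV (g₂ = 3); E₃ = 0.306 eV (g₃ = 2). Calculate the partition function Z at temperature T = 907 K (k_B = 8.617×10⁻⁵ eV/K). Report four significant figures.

Z = 1.795

k_BT = 8.617×10⁻⁵ × 907 K = 0.0781562 eV.
Eᵢ/kT = 0.246941, 2.95562, 3.51859, 3.91524.
Z = Σ gᵢe^(−Eᵢ/kT) = 2·e^(−0.246941) + 2·e^(−2.95562) + 3·e^(−3.51859) + 2·e^(−3.91524) = 1.56237 + 0.104093 + 0.0889236 + 0.0398715 = 1.79526.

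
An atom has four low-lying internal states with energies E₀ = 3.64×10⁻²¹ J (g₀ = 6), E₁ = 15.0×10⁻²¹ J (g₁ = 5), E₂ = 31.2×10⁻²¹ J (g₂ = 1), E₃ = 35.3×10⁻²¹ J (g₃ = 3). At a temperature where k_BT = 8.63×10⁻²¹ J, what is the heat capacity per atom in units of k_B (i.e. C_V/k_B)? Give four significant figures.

0.4205

Eᵢ/kT = 0.421784, 1.73812, 3.61530, 4.09038.
Z = Σ gᵢe^(−Eᵢ/kT) = 6·e^(−0.421784) + 5·e^(−1.73812) + 1·e^(−3.61530) + 3·e^(−4.09038) = 3.93525 + 0.879253 + 0.0269089 + 0.0501986 = 4.89161.
⟨E⟩ = 6.15844, ⟨E²⟩ = 69.2448.
C_V/k_B = (⟨E²⟩ − ⟨E⟩²)/(kT)² = (69.2448 − 37.9264)/74.4769 = 0.4205.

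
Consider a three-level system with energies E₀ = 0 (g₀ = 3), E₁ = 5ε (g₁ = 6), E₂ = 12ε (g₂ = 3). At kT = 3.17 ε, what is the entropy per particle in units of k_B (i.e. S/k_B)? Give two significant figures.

Eᵢ/kT = 0, 1.577, 3.785.
Z = Σ gᵢe^(−Eᵢ/kT) = 3·e^(−0) + 6·e^(−1.577) + 3·e^(−3.785) = 3.000 + 1.240 + 0.06813 = 4.308.
⟨E⟩ = Σ EᵢPᵢ = 1.629 ε.
S/k_B = ln Z + ⟨E⟩/kT = ln(4.308) + 1.629/3.17 = 1.460 + 0.5139 = 2.0.

2.0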